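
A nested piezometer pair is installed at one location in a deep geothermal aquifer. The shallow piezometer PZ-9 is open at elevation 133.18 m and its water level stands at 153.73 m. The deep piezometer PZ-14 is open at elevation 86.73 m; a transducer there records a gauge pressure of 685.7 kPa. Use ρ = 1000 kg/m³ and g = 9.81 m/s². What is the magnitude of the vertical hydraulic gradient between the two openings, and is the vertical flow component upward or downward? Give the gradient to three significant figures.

Total head at PZ-9: h = 153.73 m (water level in the standpipe).
Pressure head at PZ-14: ψ = P/(ρg) = 685.7×1000 / (1000 × 9.81) = 69.90 m.
Total head at PZ-14: h = z + ψ = 86.73 + 69.90 = 156.63 m.
Δh = h(PZ-9) − h(PZ-14) = 153.73 − 156.63 = -2.90 m.
Vertical separation Δz = 133.18 − 86.73 = 46.45 m.
|i_v| = |Δh| / Δz = 2.90 / 46.45 = 0.0624.
Head is higher in the deep piezometer, so vertical flow is upward (discharge condition).

|i_v| ≈ 0.0624; vertical flow is upward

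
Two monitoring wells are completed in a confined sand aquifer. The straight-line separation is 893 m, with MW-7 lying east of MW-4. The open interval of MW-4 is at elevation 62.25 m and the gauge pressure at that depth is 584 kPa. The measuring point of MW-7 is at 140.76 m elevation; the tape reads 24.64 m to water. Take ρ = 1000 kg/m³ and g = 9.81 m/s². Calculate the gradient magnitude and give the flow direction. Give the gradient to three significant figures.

Pressure head at MW-4: ψ = P/(ρg) = 584×1000 / (1000 × 9.81) = 59.53 m.
Total head at MW-4: h = z + ψ = 62.25 + 59.53 = 121.78 m.
Total head at MW-7: h = 140.76 − 24.64 = 116.12 m.
Head difference: h(MW-4) − h(MW-7) = 121.78 − 116.12 = 5.66 m.
Hydraulic gradient: i = |Δh| / L = 5.66 / 893 = 0.00634.
Flow is from higher to lower head: from MW-4 toward MW-7, i.e. toward the east.

i ≈ 0.00634; groundwater flows toward the east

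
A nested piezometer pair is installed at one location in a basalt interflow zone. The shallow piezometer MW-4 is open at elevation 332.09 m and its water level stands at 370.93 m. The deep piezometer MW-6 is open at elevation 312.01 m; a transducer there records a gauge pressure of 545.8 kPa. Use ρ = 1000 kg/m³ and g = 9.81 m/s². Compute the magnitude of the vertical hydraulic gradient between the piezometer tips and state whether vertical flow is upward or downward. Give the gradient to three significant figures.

|i_v| ≈ 0.163; vertical flow is downward

Total head at MW-4: h = 370.93 m (water level in the standpipe).
Pressure head at MW-6: ψ = P/(ρg) = 545.8×1000 / (1000 × 9.81) = 55.64 m.
Total head at MW-6: h = z + ψ = 312.01 + 55.64 = 367.65 m.
Δh = h(MW-4) − h(MW-6) = 370.93 − 367.65 = 3.28 m.
Vertical separation Δz = 332.09 − 312.01 = 20.08 m.
|i_v| = |Δh| / Δz = 3.28 / 20.08 = 0.163.
Head is higher in the shallow piezometer, so vertical flow is downward (recharge condition).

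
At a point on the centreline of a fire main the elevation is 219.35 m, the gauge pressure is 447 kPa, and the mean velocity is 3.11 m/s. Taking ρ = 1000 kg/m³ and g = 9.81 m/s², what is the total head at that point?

Pressure head ψ = P/(ρg) = 447×1000 / (1000 × 9.81) = 45.57 m.
Velocity head = v²/(2g) = 3.11² / (2 × 9.81) = 0.493 m.
h = z + ψ + v²/(2g) = 219.35 + 45.57 + 0.493 = 265.41 m.

h ≈ 265.41 m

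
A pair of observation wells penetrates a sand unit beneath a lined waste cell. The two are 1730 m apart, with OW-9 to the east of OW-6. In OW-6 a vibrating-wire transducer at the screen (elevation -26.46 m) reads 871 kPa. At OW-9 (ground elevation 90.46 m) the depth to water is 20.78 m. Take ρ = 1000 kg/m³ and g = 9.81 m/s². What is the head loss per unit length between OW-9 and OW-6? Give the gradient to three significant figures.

Pressure head at OW-6: ψ = P/(ρg) = 871×1000 / (1000 × 9.81) = 88.79 m.
Total head at OW-6: h = z + ψ = -26.46 + 88.79 = 62.33 m.
Total head at OW-9: h = 90.46 − 20.78 = 69.68 m.
Head difference: h(OW-6) − h(OW-9) = 62.33 − 69.68 = -7.35 m.
Hydraulic gradient: i = |Δh| / L = 7.35 / 1730 = 0.00425.

i ≈ 0.00425 m/m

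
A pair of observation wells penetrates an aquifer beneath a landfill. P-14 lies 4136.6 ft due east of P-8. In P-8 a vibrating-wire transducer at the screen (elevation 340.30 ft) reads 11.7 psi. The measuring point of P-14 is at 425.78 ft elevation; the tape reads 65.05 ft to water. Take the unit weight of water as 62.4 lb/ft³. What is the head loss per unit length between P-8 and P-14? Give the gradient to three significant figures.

Pressure head at P-8: ψ = 144·P/γ = 144 × 11.7 / 62.4 = 27.00 ft.
Total head at P-8: h = z + ψ = 340.30 + 27.00 = 367.30 ft.
Total head at P-14: h = 425.78 − 65.05 = 360.73 ft.
Head difference: h(P-8) − h(P-14) = 367.30 − 360.73 = 6.57 ft.
Hydraulic gradient: i = |Δh| / L = 6.57 / 4136.6 = 0.00159.

i ≈ 0.00159 ft/ft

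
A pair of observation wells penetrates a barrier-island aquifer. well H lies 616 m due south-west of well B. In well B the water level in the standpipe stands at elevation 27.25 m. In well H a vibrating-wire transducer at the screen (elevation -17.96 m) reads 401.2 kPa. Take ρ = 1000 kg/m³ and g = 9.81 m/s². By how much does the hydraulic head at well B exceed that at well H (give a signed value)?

Δh ≈ 4.31 m

Total head at well B: h = 27.25 m (water level in the piezometer is the total head).
Pressure head at well H: ψ = P/(ρg) = 401.2×1000 / (1000 × 9.81) = 40.90 m.
Total head at well H: h = z + ψ = -17.96 + 40.90 = 22.94 m.
Head difference: h(well B) − h(well H) = 27.25 − 22.94 = 4.31 m.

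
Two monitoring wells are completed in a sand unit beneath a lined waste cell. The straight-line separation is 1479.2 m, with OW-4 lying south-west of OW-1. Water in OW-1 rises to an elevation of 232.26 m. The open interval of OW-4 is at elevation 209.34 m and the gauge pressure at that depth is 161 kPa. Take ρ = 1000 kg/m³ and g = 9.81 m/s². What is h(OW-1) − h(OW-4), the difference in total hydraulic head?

Total head at OW-1: h = 232.26 m (water level in the piezometer is the total head).
Pressure head at OW-4: ψ = P/(ρg) = 161×1000 / (1000 × 9.81) = 16.41 m.
Total head at OW-4: h = z + ψ = 209.34 + 16.41 = 225.75 m.
Head difference: h(OW-1) − h(OW-4) = 232.26 − 225.75 = 6.51 m.

Δh ≈ 6.51 m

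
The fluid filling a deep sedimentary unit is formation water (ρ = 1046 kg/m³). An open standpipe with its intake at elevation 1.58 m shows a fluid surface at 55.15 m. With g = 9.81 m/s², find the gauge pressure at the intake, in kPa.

P ≈ 550 kPa

Pressure head ψ = h − z = 55.15 − 1.58 = 53.57 m.
P = ρgψ = 1046 × 9.81 × 53.57 = 549696 Pa ≈ 550 kPa.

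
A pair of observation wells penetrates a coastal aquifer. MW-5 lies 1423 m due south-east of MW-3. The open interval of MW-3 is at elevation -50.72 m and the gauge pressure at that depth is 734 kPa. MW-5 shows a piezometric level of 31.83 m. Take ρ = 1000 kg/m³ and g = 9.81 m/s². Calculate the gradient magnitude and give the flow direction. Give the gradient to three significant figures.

i ≈ 0.00543; groundwater flows toward the north-west

Pressure head at MW-3: ψ = P/(ρg) = 734×1000 / (1000 × 9.81) = 74.82 m.
Total head at MW-3: h = z + ψ = -50.72 + 74.82 = 24.10 m.
Total head at MW-5: h = 31.83 m (water level in the piezometer is the total head).
Head difference: h(MW-3) − h(MW-5) = 24.10 − 31.83 = -7.73 m.
Hydraulic gradient: i = |Δh| / L = 7.73 / 1423 = 0.00543.
Flow is from higher to lower head: from MW-5 toward MW-3, i.e. toward the north-west.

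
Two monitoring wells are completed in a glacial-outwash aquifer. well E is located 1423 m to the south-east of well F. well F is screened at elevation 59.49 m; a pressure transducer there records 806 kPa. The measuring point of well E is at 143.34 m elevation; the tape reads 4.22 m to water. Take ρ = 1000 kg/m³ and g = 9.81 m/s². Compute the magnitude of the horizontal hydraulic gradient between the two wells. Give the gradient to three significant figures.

Pressure head at well F: ψ = P/(ρg) = 806×1000 / (1000 × 9.81) = 82.16 m.
Total head at well F: h = z + ψ = 59.49 + 82.16 = 141.65 m.
Total head at well E: h = 143.34 − 4.22 = 139.12 m.
Head difference: h(well F) − h(well E) = 141.65 − 139.12 = 2.53 m.
Hydraulic gradient: i = |Δh| / L = 2.53 / 1423 = 0.00178.

i ≈ 0.00178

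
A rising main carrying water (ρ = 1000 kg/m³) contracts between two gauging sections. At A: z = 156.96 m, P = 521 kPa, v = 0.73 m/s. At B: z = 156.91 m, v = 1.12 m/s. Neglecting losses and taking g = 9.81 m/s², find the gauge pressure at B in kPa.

Pressure head at A: ψ₁ = P₁/(ρg) = 521×1000 / (1000 × 9.81) = 53.11 m.
Velocity heads: v₁²/2g = 0.73²/19.62 = 0.027 m; v₂²/2g = 1.12²/19.62 = 0.064 m.
Total head H = z₁ + ψ₁ + v₁²/2g = 156.96 + 53.11 + 0.027 = 210.10 m.
ψ₂ = H − z₂ − v₂²/2g = 210.10 − 156.91 − 0.064 = 53.13 m.
P₂ = ρgψ₂ = 1000 × 9.81 × 53.13 ≈ 521 kPa.

P₂ ≈ 521 kPa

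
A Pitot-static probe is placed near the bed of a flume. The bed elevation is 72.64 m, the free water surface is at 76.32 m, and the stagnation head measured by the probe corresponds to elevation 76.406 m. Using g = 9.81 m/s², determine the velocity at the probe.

v ≈ 1.30 m/s

Near the bed, under hydrostatic conditions, the piezometric head (z + ψ) equals the free-surface elevation, 76.32 m.
Velocity head = total − piezometric = 76.406 − 76.32 = 0.086 m.
v = √(2g·h_v) = √(2 × 9.81 × 0.086) = 1.30 m/s.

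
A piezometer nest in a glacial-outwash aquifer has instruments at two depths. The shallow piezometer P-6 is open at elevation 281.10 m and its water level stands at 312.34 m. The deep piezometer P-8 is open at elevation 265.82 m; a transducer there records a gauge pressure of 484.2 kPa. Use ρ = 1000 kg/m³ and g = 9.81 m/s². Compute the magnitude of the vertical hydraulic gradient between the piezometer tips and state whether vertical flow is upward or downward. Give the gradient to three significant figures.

Total head at P-6: h = 312.34 m (water level in the standpipe).
Pressure head at P-8: ψ = P/(ρg) = 484.2×1000 / (1000 × 9.81) = 49.36 m.
Total head at P-8: h = z + ψ = 265.82 + 49.36 = 315.18 m.
Δh = h(P-6) − h(P-8) = 312.34 − 315.18 = -2.84 m.
Vertical separation Δz = 281.10 − 265.82 = 15.28 m.
|i_v| = |Δh| / Δz = 2.84 / 15.28 = 0.186.
Head is higher in the deep piezometer, so vertical flow is upward (discharge condition).

|i_v| ≈ 0.186; vertical flow is upward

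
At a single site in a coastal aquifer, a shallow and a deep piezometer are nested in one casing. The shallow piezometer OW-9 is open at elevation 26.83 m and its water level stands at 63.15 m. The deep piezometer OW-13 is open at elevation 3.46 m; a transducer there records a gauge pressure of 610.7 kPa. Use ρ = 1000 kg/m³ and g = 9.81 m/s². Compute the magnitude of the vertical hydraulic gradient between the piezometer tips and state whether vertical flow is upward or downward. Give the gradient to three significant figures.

Total head at OW-9: h = 63.15 m (water level in the standpipe).
Pressure head at OW-13: ψ = P/(ρg) = 610.7×1000 / (1000 × 9.81) = 62.25 m.
Total head at OW-13: h = z + ψ = 3.46 + 62.25 = 65.71 m.
Δh = h(OW-9) − h(OW-13) = 63.15 − 65.71 = -2.56 m.
Vertical separation Δz = 26.83 − 3.46 = 23.37 m.
|i_v| = |Δh| / Δz = 2.56 / 23.37 = 0.110.
Head is higher in the deep piezometer, so vertical flow is upward (discharge condition).

|i_v| ≈ 0.110; vertical flow is upward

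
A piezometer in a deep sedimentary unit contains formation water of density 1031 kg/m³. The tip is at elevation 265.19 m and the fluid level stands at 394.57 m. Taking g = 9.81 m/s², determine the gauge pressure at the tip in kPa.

P ≈ 1310 kPa

Pressure head ψ = h − z = 394.57 − 265.19 = 129.38 m.
P = ρgψ = 1031 × 9.81 × 129.38 = 1308564 Pa ≈ 1310 kPa.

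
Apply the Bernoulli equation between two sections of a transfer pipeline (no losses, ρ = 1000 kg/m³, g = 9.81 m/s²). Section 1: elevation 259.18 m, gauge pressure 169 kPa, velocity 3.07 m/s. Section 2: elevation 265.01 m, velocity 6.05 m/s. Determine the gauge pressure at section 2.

Pressure head at 1: ψ₁ = P₁/(ρg) = 169×1000 / (1000 × 9.81) = 17.23 m.
Velocity heads: v₁²/2g = 3.07²/19.62 = 0.480 m; v₂²/2g = 6.05²/19.62 = 1.866 m.
Total head H = z₁ + ψ₁ + v₁²/2g = 259.18 + 17.23 + 0.480 = 276.89 m.
ψ₂ = H − z₂ − v₂²/2g = 276.89 − 265.01 − 1.866 = 10.01 m.
P₂ = ρgψ₂ = 1000 × 9.81 × 10.01 ≈ 98.2 kPa.

P₂ ≈ 98.2 kPa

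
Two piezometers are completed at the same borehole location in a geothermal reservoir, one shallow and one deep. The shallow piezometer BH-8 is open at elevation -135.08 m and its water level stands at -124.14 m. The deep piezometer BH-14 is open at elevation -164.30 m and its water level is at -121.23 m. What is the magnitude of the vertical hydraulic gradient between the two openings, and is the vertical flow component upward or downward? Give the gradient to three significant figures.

|i_v| ≈ 0.0996; vertical flow is upward

Total head at BH-8: h = -124.14 m (water level in the standpipe).
Total head at BH-14: h = -121.23 m.
Δh = h(BH-8) − h(BH-14) = -124.14 − (-121.23) = -2.91 m.
Vertical separation Δz = -135.08 − (-164.30) = 29.22 m.
|i_v| = |Δh| / Δz = 2.91 / 29.22 = 0.0996.
Head is higher in the deep piezometer, so vertical flow is upward (discharge condition).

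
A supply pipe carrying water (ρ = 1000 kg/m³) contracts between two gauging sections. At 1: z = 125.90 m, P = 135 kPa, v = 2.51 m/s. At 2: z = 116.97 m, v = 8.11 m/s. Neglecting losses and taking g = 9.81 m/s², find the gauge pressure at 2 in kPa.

P₂ ≈ 193 kPa

Pressure head at 1: ψ₁ = P₁/(ρg) = 135×1000 / (1000 × 9.81) = 13.76 m.
Velocity heads: v₁²/2g = 2.51²/19.62 = 0.321 m; v₂²/2g = 8.11²/19.62 = 3.352 m.
Total head H = z₁ + ψ₁ + v₁²/2g = 125.90 + 13.76 + 0.321 = 139.98 m.
ψ₂ = H − z₂ − v₂²/2g = 139.98 − 116.97 − 3.352 = 19.66 m.
P₂ = ρgψ₂ = 1000 × 9.81 × 19.66 ≈ 193 kPa.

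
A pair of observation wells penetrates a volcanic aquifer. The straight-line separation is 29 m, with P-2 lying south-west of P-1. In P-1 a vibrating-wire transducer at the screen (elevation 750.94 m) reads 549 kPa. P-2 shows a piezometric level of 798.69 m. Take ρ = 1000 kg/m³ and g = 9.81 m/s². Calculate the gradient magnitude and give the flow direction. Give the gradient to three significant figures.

Pressure head at P-1: ψ = P/(ρg) = 549×1000 / (1000 × 9.81) = 55.96 m.
Total head at P-1: h = z + ψ = 750.94 + 55.96 = 806.90 m.
Total head at P-2: h = 798.69 m (water level in the piezometer is the total head).
Head difference: h(P-1) − h(P-2) = 806.90 − 798.69 = 8.21 m.
Hydraulic gradient: i = |Δh| / L = 8.21 / 29 = 0.283.
Flow is from higher to lower head: from P-1 toward P-2, i.e. toward the south-west.

i ≈ 0.283; groundwater flows toward the south-west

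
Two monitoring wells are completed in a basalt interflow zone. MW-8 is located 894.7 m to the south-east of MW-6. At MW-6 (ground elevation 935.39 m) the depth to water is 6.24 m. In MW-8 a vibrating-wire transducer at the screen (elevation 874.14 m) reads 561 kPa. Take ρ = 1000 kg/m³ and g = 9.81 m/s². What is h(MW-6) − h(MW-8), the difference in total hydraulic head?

Total head at MW-6: h = 935.39 − 6.24 = 929.15 m.
Pressure head at MW-8: ψ = P/(ρg) = 561×1000 / (1000 × 9.81) = 57.19 m.
Total head at MW-8: h = z + ψ = 874.14 + 57.19 = 931.33 m.
Head difference: h(MW-6) − h(MW-8) = 929.15 − 931.33 = -2.18 m.

Δh ≈ -2.18 m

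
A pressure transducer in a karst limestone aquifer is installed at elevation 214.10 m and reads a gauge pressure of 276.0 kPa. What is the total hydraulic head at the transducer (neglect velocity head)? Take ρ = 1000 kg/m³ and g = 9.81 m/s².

ψ = P/(ρg) = 276.0×1000 / (1000 × 9.81) = 28.13 m.
h = z + ψ = 214.10 + 28.13 = 242.23 m.

h ≈ 242.23 m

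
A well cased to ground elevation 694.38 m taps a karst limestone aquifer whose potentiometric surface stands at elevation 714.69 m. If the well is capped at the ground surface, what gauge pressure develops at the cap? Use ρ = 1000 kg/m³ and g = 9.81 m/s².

P ≈ 199 kPa

Head above the cap: Δh = 714.69 − 694.38 = 20.31 m.
P = ρgΔh = 1000 × 9.81 × 20.31 = 199241 Pa ≈ 199 kPa.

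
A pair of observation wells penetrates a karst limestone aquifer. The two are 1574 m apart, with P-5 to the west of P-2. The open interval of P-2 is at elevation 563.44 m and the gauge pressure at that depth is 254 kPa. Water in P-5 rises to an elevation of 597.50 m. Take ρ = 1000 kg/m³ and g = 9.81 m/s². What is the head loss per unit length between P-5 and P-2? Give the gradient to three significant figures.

i ≈ 0.00519 m/m

Pressure head at P-2: ψ = P/(ρg) = 254×1000 / (1000 × 9.81) = 25.89 m.
Total head at P-2: h = z + ψ = 563.44 + 25.89 = 589.33 m.
Total head at P-5: h = 597.50 m (water level in the piezometer is the total head).
Head difference: h(P-2) − h(P-5) = 589.33 − 597.50 = -8.17 m.
Hydraulic gradient: i = |Δh| / L = 8.17 / 1574 = 0.00519.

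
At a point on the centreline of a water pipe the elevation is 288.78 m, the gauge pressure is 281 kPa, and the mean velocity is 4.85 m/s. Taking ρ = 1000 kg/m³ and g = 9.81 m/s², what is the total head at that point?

h ≈ 318.62 m

Pressure head ψ = P/(ρg) = 281×1000 / (1000 × 9.81) = 28.64 m.
Velocity head = v²/(2g) = 4.85² / (2 × 9.81) = 1.199 m.
h = z + ψ + v²/(2g) = 288.78 + 28.64 + 1.199 = 318.62 m.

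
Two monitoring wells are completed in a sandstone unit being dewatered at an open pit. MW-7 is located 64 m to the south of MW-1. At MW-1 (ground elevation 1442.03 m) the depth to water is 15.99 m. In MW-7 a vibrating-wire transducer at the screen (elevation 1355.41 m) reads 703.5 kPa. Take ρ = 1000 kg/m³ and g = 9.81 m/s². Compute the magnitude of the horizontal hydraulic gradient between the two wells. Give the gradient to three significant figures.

Total head at MW-1: h = 1442.03 − 15.99 = 1426.04 m.
Pressure head at MW-7: ψ = P/(ρg) = 703.5×1000 / (1000 × 9.81) = 71.71 m.
Total head at MW-7: h = z + ψ = 1355.41 + 71.71 = 1427.12 m.
Head difference: h(MW-1) − h(MW-7) = 1426.04 − 1427.12 = -1.08 m.
Hydraulic gradient: i = |Δh| / L = 1.08 / 64 = 0.0169.

i ≈ 0.0169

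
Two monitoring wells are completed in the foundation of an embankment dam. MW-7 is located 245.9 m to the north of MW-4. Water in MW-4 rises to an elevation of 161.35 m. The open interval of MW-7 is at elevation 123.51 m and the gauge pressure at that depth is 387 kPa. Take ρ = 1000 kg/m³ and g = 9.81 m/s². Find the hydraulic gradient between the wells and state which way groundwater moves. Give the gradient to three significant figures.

Total head at MW-4: h = 161.35 m (water level in the piezometer is the total head).
Pressure head at MW-7: ψ = P/(ρg) = 387×1000 / (1000 × 9.81) = 39.45 m.
Total head at MW-7: h = z + ψ = 123.51 + 39.45 = 162.96 m.
Head difference: h(MW-4) − h(MW-7) = 161.35 − 162.96 = -1.61 m.
Hydraulic gradient: i = |Δh| / L = 1.61 / 245.9 = 0.00655.
Flow is from higher to lower head: from MW-7 toward MW-4, i.e. toward the south.

i ≈ 0.00655; groundwater flows toward the south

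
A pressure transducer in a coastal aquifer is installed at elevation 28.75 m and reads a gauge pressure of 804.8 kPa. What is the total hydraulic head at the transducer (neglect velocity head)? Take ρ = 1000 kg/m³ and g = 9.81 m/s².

ψ = P/(ρg) = 804.8×1000 / (1000 × 9.81) = 82.04 m.
h = z + ψ = 28.75 + 82.04 = 110.79 m.

h ≈ 110.79 m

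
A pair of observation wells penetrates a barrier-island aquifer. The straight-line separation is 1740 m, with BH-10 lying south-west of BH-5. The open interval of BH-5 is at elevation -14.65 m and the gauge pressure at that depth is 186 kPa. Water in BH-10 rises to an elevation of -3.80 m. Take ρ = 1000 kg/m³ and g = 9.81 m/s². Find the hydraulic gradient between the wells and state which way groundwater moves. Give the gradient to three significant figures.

Pressure head at BH-5: ψ = P/(ρg) = 186×1000 / (1000 × 9.81) = 18.96 m.
Total head at BH-5: h = z + ψ = -14.65 + 18.96 = 4.31 m.
Total head at BH-10: h = -3.80 m (water level in the piezometer is the total head).
Head difference: h(BH-5) − h(BH-10) = 4.31 − (-3.80) = 8.11 m.
Hydraulic gradient: i = |Δh| / L = 8.11 / 1740 = 0.00466.
Flow is from higher to lower head: from BH-5 toward BH-10, i.e. toward the south-west.

i ≈ 0.00466; groundwater flows toward the south-west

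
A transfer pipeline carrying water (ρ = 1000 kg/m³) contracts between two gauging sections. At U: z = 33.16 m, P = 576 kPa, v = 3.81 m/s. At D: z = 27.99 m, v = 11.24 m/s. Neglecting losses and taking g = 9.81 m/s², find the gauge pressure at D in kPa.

P₂ ≈ 571 kPa

Pressure head at U: ψ₁ = P₁/(ρg) = 576×1000 / (1000 × 9.81) = 58.72 m.
Velocity heads: v₁²/2g = 3.81²/19.62 = 0.740 m; v₂²/2g = 11.24²/19.62 = 6.439 m.
Total head H = z₁ + ψ₁ + v₁²/2g = 33.16 + 58.72 + 0.740 = 92.62 m.
ψ₂ = H − z₂ − v₂²/2g = 92.62 − 27.99 − 6.439 = 58.19 m.
P₂ = ρgψ₂ = 1000 × 9.81 × 58.19 ≈ 571 kPa.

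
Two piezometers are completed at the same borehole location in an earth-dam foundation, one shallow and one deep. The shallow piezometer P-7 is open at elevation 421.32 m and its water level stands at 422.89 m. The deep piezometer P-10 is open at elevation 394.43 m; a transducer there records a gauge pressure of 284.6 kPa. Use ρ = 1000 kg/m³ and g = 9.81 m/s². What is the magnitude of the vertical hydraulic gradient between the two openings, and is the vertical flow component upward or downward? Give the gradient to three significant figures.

|i_v| ≈ 0.0205; vertical flow is upward

Total head at P-7: h = 422.89 m (water level in the standpipe).
Pressure head at P-10: ψ = P/(ρg) = 284.6×1000 / (1000 × 9.81) = 29.01 m.
Total head at P-10: h = z + ψ = 394.43 + 29.01 = 423.44 m.
Δh = h(P-7) − h(P-10) = 422.89 − 423.44 = -0.55 m.
Vertical separation Δz = 421.32 − 394.43 = 26.89 m.
|i_v| = |Δh| / Δz = 0.55 / 26.89 = 0.0205.
Head is higher in the deep piezometer, so vertical flow is upward (discharge condition).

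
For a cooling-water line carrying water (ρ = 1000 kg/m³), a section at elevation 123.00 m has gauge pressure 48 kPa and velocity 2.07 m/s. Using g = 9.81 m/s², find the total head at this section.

Pressure head ψ = P/(ρg) = 48×1000 / (1000 × 9.81) = 4.89 m.
Velocity head = v²/(2g) = 2.07² / (2 × 9.81) = 0.218 m.
h = z + ψ + v²/(2g) = 123.00 + 4.89 + 0.218 = 128.11 m.

h ≈ 128.11 m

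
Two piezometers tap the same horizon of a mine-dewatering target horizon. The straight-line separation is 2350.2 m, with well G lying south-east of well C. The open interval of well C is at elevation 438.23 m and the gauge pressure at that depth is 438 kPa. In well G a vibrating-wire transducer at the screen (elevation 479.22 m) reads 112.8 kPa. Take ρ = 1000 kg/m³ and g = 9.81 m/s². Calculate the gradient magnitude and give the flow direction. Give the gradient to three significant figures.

Pressure head at well C: ψ = P/(ρg) = 438×1000 / (1000 × 9.81) = 44.65 m.
Total head at well C: h = z + ψ = 438.23 + 44.65 = 482.88 m.
Pressure head at well G: ψ = P/(ρg) = 112.8×1000 / (1000 × 9.81) = 11.50 m.
Total head at well G: h = z + ψ = 479.22 + 11.50 = 490.72 m.
Head difference: h(well C) − h(well G) = 482.88 − 490.72 = -7.84 m.
Hydraulic gradient: i = |Δh| / L = 7.84 / 2350.2 = 0.00334.
Flow is from higher to lower head: from well G toward well C, i.e. toward the north-west.

i ≈ 0.00334; groundwater flows toward the north-west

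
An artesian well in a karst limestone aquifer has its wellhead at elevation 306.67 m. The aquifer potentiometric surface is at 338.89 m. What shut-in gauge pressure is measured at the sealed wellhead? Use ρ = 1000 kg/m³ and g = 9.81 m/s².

P ≈ 316 kPa

Head above the cap: Δh = 338.89 − 306.67 = 32.22 m.
P = ρgΔh = 1000 × 9.81 × 32.22 = 316078 Pa ≈ 316 kPa.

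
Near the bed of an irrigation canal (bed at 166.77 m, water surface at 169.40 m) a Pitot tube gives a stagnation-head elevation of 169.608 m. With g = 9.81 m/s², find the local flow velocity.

Near the bed, under hydrostatic conditions, the piezometric head (z + ψ) equals the free-surface elevation, 169.40 m.
Velocity head = total − piezometric = 169.608 − 169.40 = 0.208 m.
v = √(2g·h_v) = √(2 × 9.81 × 0.208) = 2.02 m/s.

v ≈ 2.02 m/s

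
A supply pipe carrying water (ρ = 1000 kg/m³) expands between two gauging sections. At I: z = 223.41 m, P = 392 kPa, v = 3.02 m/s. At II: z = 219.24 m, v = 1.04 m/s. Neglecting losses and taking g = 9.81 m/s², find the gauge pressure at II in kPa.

P₂ ≈ 437 kPa

Pressure head at I: ψ₁ = P₁/(ρg) = 392×1000 / (1000 × 9.81) = 39.96 m.
Velocity heads: v₁²/2g = 3.02²/19.62 = 0.465 m; v₂²/2g = 1.04²/19.62 = 0.055 m.
Total head H = z₁ + ψ₁ + v₁²/2g = 223.41 + 39.96 + 0.465 = 263.83 m.
ψ₂ = H − z₂ − v₂²/2g = 263.83 − 219.24 − 0.055 = 44.53 m.
P₂ = ρgψ₂ = 1000 × 9.81 × 44.53 ≈ 437 kPa.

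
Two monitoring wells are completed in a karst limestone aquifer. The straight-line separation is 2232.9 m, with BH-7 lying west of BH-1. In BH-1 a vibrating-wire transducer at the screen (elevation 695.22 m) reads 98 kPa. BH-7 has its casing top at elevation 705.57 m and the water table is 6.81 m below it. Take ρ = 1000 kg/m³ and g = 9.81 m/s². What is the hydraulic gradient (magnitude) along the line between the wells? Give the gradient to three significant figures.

Pressure head at BH-1: ψ = P/(ρg) = 98×1000 / (1000 × 9.81) = 9.99 m.
Total head at BH-1: h = z + ψ = 695.22 + 9.99 = 705.21 m.
Total head at BH-7: h = 705.57 − 6.81 = 698.76 m.
Head difference: h(BH-1) − h(BH-7) = 705.21 − 698.76 = 6.45 m.
Hydraulic gradient: i = |Δh| / L = 6.45 / 2232.9 = 0.00289.

i ≈ 0.00289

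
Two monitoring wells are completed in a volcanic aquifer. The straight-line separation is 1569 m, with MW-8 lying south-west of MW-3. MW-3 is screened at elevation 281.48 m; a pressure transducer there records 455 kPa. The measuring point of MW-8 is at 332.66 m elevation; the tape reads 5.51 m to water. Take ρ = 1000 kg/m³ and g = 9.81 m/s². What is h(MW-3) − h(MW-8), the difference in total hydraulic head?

Δh ≈ 0.71 m

Pressure head at MW-3: ψ = P/(ρg) = 455×1000 / (1000 × 9.81) = 46.38 m.
Total head at MW-3: h = z + ψ = 281.48 + 46.38 = 327.86 m.
Total head at MW-8: h = 332.66 − 5.51 = 327.15 m.
Head difference: h(MW-3) − h(MW-8) = 327.86 − 327.15 = 0.71 m.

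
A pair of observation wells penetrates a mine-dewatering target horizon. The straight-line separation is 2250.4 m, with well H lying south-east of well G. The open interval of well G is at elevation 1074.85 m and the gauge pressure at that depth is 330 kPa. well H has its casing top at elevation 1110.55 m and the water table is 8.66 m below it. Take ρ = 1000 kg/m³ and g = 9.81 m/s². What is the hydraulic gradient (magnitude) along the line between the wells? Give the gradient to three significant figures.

Pressure head at well G: ψ = P/(ρg) = 330×1000 / (1000 × 9.81) = 33.64 m.
Total head at well G: h = z + ψ = 1074.85 + 33.64 = 1108.49 m.
Total head at well H: h = 1110.55 − 8.66 = 1101.89 m.
Head difference: h(well G) − h(well H) = 1108.49 − 1101.89 = 6.60 m.
Hydraulic gradient: i = |Δh| / L = 6.60 / 2250.4 = 0.00293.

i ≈ 0.00293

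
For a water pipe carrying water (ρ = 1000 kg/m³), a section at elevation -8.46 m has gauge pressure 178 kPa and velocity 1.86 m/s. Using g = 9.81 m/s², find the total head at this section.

h ≈ 9.86 m

Pressure head ψ = P/(ρg) = 178×1000 / (1000 × 9.81) = 18.14 m.
Velocity head = v²/(2g) = 1.86² / (2 × 9.81) = 0.176 m.
h = z + ψ + v²/(2g) = -8.46 + 18.14 + 0.176 = 9.86 m.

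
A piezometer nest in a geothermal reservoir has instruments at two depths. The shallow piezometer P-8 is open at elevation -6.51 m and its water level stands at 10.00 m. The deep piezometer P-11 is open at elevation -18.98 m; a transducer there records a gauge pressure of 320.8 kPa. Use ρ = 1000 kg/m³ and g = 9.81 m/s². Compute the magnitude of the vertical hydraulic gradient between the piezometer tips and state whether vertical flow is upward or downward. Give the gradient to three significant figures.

Total head at P-8: h = 10.00 m (water level in the standpipe).
Pressure head at P-11: ψ = P/(ρg) = 320.8×1000 / (1000 × 9.81) = 32.70 m.
Total head at P-11: h = z + ψ = -18.98 + 32.70 = 13.72 m.
Δh = h(P-8) − h(P-11) = 10.00 − 13.72 = -3.72 m.
Vertical separation Δz = -6.51 − (-18.98) = 12.47 m.
|i_v| = |Δh| / Δz = 3.72 / 12.47 = 0.298.
Head is higher in the deep piezometer, so vertical flow is upward (discharge condition).

|i_v| ≈ 0.298; vertical flow is upward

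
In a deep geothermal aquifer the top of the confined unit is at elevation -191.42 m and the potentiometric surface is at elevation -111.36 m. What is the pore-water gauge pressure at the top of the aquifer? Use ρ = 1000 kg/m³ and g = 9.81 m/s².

Pressure head at the aquifer top: ψ = h − z = -111.36 − (-191.42) = 80.06 m.
P = ρgψ = 1000 × 9.81 × 80.06 = 785389 Pa ≈ 785 kPa.

P ≈ 785 kPa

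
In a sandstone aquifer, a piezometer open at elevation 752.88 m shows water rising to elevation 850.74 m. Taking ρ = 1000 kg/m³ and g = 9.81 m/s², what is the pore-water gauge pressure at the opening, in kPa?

P ≈ 960 kPa

Pressure head ψ = h − z = 850.74 − 752.88 = 97.86 m.
P = ρgψ = 1000 × 9.81 × 97.86 = 960007 Pa ≈ 960 kPa.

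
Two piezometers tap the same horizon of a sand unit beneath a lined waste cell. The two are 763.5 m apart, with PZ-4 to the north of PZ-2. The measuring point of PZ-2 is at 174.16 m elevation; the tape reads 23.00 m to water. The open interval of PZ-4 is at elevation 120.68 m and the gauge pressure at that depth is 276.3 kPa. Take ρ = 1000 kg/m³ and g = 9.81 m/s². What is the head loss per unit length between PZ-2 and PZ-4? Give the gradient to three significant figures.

Total head at PZ-2: h = 174.16 − 23.00 = 151.16 m.
Pressure head at PZ-4: ψ = P/(ρg) = 276.3×1000 / (1000 × 9.81) = 28.17 m.
Total head at PZ-4: h = z + ψ = 120.68 + 28.17 = 148.85 m.
Head difference: h(PZ-2) − h(PZ-4) = 151.16 − 148.85 = 2.31 m.
Hydraulic gradient: i = |Δh| / L = 2.31 / 763.5 = 0.00303.

i ≈ 0.00303 m/m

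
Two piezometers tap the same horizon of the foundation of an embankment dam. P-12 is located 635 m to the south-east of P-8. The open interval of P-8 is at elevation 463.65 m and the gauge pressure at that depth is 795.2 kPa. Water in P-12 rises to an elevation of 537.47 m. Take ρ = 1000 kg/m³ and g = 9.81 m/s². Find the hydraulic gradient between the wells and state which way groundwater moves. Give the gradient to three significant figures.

Pressure head at P-8: ψ = P/(ρg) = 795.2×1000 / (1000 × 9.81) = 81.06 m.
Total head at P-8: h = z + ψ = 463.65 + 81.06 = 544.71 m.
Total head at P-12: h = 537.47 m (water level in the piezometer is the total head).
Head difference: h(P-8) − h(P-12) = 544.71 − 537.47 = 7.24 m.
Hydraulic gradient: i = |Δh| / L = 7.24 / 635 = 0.0114.
Flow is from higher to lower head: from P-8 toward P-12, i.e. toward the south-east.

i ≈ 0.0114; groundwater flows toward the south-east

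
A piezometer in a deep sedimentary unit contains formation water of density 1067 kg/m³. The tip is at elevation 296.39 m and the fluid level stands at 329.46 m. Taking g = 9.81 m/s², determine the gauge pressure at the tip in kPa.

P ≈ 346 kPa

Pressure head ψ = h − z = 329.46 − 296.39 = 33.07 m.
P = ρgψ = 1067 × 9.81 × 33.07 = 346153 Pa ≈ 346 kPa.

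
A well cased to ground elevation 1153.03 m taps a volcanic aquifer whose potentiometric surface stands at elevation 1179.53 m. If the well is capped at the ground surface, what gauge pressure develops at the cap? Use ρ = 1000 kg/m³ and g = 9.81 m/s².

P ≈ 260 kPa

Head above the cap: Δh = 1179.53 − 1153.03 = 26.50 m.
P = ρgΔh = 1000 × 9.81 × 26.50 = 259965 Pa ≈ 260 kPa.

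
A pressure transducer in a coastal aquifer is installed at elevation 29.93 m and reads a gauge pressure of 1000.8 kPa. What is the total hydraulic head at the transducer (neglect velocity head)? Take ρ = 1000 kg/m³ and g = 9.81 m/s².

ψ = P/(ρg) = 1000.8×1000 / (1000 × 9.81) = 102.02 m.
h = z + ψ = 29.93 + 102.02 = 131.95 m.

h ≈ 131.95 m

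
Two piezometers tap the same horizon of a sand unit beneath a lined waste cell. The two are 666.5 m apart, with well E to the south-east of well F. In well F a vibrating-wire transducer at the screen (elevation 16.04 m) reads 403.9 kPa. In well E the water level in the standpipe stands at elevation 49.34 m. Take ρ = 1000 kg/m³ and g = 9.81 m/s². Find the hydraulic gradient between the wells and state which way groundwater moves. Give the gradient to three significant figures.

Pressure head at well F: ψ = P/(ρg) = 403.9×1000 / (1000 × 9.81) = 41.17 m.
Total head at well F: h = z + ψ = 16.04 + 41.17 = 57.21 m.
Total head at well E: h = 49.34 m (water level in the piezometer is the total head).
Head difference: h(well F) − h(well E) = 57.21 − 49.34 = 7.87 m.
Hydraulic gradient: i = |Δh| / L = 7.87 / 666.5 = 0.0118.
Flow is from higher to lower head: from well F toward well E, i.e. toward the south-east.

i ≈ 0.0118; groundwater flows toward the south-east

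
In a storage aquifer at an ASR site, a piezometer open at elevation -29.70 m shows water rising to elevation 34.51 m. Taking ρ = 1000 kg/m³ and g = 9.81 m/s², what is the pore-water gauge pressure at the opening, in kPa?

Pressure head ψ = h − z = 34.51 − (-29.70) = 64.21 m.
P = ρgψ = 1000 × 9.81 × 64.21 = 629900 Pa ≈ 630 kPa.

P ≈ 630 kPa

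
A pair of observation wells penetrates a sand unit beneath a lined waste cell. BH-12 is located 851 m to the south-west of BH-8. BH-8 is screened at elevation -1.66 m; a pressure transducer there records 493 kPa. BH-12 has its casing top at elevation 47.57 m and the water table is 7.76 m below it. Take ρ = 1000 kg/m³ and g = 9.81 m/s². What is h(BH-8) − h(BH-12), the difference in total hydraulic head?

Δh ≈ 8.78 m

Pressure head at BH-8: ψ = P/(ρg) = 493×1000 / (1000 × 9.81) = 50.25 m.
Total head at BH-8: h = z + ψ = -1.66 + 50.25 = 48.59 m.
Total head at BH-12: h = 47.57 − 7.76 = 39.81 m.
Head difference: h(BH-8) − h(BH-12) = 48.59 − 39.81 = 8.78 m.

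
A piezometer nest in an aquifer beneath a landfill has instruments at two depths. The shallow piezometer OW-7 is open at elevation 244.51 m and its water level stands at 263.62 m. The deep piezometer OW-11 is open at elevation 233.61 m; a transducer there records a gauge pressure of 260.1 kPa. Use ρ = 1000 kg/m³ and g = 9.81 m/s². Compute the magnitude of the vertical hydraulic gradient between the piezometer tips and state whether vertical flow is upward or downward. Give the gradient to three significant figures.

Total head at OW-7: h = 263.62 m (water level in the standpipe).
Pressure head at OW-11: ψ = P/(ρg) = 260.1×1000 / (1000 × 9.81) = 26.51 m.
Total head at OW-11: h = z + ψ = 233.61 + 26.51 = 260.12 m.
Δh = h(OW-7) − h(OW-11) = 263.62 − 260.12 = 3.50 m.
Vertical separation Δz = 244.51 − 233.61 = 10.90 m.
|i_v| = |Δh| / Δz = 3.50 / 10.90 = 0.321.
Head is higher in the shallow piezometer, so vertical flow is downward (recharge condition).

|i_v| ≈ 0.321; vertical flow is downward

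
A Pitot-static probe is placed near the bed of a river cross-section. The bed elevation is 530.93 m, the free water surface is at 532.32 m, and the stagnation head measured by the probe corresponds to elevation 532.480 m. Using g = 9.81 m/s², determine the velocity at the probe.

Near the bed, under hydrostatic conditions, the piezometric head (z + ψ) equals the free-surface elevation, 532.32 m.
Velocity head = total − piezometric = 532.480 − 532.32 = 0.160 m.
v = √(2g·h_v) = √(2 × 9.81 × 0.160) = 1.77 m/s.

v ≈ 1.77 m/s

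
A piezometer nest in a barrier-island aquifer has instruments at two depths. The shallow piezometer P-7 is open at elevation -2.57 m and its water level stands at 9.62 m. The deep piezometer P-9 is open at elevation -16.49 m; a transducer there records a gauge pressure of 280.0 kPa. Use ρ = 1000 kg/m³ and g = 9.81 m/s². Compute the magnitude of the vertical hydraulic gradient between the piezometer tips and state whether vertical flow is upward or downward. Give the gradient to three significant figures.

|i_v| ≈ 0.175; vertical flow is upward

Total head at P-7: h = 9.62 m (water level in the standpipe).
Pressure head at P-9: ψ = P/(ρg) = 280.0×1000 / (1000 × 9.81) = 28.54 m.
Total head at P-9: h = z + ψ = -16.49 + 28.54 = 12.05 m.
Δh = h(P-7) − h(P-9) = 9.62 − 12.05 = -2.43 m.
Vertical separation Δz = -2.57 − (-16.49) = 13.92 m.
|i_v| = |Δh| / Δz = 2.43 / 13.92 = 0.175.
Head is higher in the deep piezometer, so vertical flow is upward (discharge condition).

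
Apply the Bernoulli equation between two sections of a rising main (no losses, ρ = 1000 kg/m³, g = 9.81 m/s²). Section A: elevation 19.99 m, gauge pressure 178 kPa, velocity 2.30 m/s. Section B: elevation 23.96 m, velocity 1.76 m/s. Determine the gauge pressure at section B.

P₂ ≈ 140 kPa

Pressure head at A: ψ₁ = P₁/(ρg) = 178×1000 / (1000 × 9.81) = 18.14 m.
Velocity heads: v₁²/2g = 2.30²/19.62 = 0.270 m; v₂²/2g = 1.76²/19.62 = 0.158 m.
Total head H = z₁ + ψ₁ + v₁²/2g = 19.99 + 18.14 + 0.270 = 38.40 m.
ψ₂ = H − z₂ − v₂²/2g = 38.40 − 23.96 − 0.158 = 14.28 m.
P₂ = ρgψ₂ = 1000 × 9.81 × 14.28 ≈ 140 kPa.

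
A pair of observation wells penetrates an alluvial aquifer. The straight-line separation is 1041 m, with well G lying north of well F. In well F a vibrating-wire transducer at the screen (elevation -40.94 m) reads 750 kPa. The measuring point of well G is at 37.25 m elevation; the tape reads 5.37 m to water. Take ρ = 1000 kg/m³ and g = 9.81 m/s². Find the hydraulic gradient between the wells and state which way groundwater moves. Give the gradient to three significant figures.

Pressure head at well F: ψ = P/(ρg) = 750×1000 / (1000 × 9.81) = 76.45 m.
Total head at well F: h = z + ψ = -40.94 + 76.45 = 35.51 m.
Total head at well G: h = 37.25 − 5.37 = 31.88 m.
Head difference: h(well F) − h(well G) = 35.51 − 31.88 = 3.63 m.
Hydraulic gradient: i = |Δh| / L = 3.63 / 1041 = 0.00349.
Flow is from higher to lower head: from well F toward well G, i.e. toward the north.

i ≈ 0.00349; groundwater flows toward the north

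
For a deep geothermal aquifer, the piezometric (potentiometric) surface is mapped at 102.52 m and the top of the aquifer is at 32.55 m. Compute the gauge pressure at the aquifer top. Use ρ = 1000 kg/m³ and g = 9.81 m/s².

Pressure head at the aquifer top: ψ = h − z = 102.52 − 32.55 = 69.97 m.
P = ρgψ = 1000 × 9.81 × 69.97 = 686406 Pa ≈ 686 kPa.

P ≈ 686 kPa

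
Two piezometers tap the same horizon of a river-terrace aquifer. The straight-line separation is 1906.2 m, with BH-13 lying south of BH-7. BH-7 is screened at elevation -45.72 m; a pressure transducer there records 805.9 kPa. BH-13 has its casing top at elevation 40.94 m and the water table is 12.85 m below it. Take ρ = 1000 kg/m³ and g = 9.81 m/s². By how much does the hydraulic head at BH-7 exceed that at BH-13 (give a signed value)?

Δh ≈ 8.34 m

Pressure head at BH-7: ψ = P/(ρg) = 805.9×1000 / (1000 × 9.81) = 82.15 m.
Total head at BH-7: h = z + ψ = -45.72 + 82.15 = 36.43 m.
Total head at BH-13: h = 40.94 − 12.85 = 28.09 m.
Head difference: h(BH-7) − h(BH-13) = 36.43 − 28.09 = 8.34 m.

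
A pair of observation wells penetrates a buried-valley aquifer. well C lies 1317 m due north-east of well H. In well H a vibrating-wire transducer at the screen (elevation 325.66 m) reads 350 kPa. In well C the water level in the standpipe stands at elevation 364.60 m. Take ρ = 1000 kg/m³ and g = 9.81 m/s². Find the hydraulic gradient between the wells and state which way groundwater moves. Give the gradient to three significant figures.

Pressure head at well H: ψ = P/(ρg) = 350×1000 / (1000 × 9.81) = 35.68 m.
Total head at well H: h = z + ψ = 325.66 + 35.68 = 361.34 m.
Total head at well C: h = 364.60 m (water level in the piezometer is the total head).
Head difference: h(well H) − h(well C) = 361.34 − 364.60 = -3.26 m.
Hydraulic gradient: i = |Δh| / L = 3.26 / 1317 = 0.00248.
Flow is from higher to lower head: from well C toward well H, i.e. toward the south-west.

i ≈ 0.00248; groundwater flows toward the south-west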